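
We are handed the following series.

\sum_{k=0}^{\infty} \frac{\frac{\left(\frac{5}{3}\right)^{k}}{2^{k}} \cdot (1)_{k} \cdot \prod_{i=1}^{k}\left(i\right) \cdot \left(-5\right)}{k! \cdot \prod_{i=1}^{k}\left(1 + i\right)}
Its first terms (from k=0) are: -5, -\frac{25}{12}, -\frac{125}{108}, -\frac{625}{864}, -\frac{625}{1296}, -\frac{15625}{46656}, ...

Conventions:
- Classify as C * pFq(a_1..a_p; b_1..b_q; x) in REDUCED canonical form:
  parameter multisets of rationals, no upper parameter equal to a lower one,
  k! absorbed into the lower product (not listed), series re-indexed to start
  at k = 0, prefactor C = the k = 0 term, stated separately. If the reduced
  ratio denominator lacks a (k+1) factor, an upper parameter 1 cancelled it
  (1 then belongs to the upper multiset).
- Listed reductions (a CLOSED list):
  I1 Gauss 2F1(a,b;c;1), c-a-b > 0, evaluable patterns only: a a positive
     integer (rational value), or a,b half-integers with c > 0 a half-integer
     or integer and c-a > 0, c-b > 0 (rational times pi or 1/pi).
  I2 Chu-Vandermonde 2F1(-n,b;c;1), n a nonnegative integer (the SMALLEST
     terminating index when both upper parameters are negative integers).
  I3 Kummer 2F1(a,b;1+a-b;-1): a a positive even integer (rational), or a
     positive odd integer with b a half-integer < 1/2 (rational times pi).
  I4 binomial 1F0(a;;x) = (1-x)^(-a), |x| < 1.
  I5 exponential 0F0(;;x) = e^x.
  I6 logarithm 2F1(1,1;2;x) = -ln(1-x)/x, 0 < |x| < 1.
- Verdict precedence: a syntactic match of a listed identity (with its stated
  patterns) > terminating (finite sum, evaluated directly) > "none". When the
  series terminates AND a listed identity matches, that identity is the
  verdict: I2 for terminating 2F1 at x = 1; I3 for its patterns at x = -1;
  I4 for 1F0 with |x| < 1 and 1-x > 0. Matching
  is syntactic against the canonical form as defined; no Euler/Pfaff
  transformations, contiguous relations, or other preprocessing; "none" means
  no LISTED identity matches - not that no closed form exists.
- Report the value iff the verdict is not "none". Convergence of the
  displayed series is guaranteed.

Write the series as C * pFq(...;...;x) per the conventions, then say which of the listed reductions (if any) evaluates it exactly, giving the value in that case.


With C = -5: the canonical form is 2F1(1, 1; 2; \frac{5}{6}). Verdict: the logarithmic series (I6) fires (the logarithm: parameters (1,1;2), x = \frac{5}{6}). Sum: 6 \cdot \ln\left(\frac{1}{6}\right).

Key step: from the first term -5: the lower running product (C = -5) is a rising factorial.
Step ratio: r(k) = \frac{5}{6} * (k+1) (k+1) / [(k+2) (k+1)] - poly over poly, x = \frac{5}{6} from leading terms; C = -5 at k = 0.


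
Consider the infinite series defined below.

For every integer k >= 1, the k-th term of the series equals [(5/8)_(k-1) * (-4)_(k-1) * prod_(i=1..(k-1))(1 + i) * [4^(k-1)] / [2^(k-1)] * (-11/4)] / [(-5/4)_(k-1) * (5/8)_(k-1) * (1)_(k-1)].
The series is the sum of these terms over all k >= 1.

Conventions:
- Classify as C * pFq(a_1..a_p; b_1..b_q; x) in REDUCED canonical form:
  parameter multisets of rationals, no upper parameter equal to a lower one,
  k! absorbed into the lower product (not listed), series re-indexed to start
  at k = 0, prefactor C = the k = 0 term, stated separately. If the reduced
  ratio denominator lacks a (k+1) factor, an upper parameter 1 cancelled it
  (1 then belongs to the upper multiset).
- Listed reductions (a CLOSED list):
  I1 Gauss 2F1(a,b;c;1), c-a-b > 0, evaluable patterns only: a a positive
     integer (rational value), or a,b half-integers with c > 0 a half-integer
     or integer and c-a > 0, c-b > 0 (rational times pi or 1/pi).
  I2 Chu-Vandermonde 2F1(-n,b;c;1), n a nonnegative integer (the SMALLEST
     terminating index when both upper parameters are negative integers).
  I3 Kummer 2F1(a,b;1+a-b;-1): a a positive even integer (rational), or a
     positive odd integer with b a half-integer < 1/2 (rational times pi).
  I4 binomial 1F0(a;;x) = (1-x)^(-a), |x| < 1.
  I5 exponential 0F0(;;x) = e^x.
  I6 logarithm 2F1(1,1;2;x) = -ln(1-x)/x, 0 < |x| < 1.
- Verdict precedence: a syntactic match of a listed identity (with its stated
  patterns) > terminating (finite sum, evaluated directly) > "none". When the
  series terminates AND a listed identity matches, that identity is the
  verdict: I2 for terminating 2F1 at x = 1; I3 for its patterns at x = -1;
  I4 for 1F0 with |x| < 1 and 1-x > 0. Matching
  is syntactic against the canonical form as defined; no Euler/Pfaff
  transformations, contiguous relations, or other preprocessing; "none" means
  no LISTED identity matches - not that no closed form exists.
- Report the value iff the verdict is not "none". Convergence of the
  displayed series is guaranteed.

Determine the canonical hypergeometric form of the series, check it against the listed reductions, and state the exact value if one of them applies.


At argument 2: a 2F1 with upper {-4, 2}, lower {-5/4}, scaled by C = -11/4. Verdict: terminating. With -4 upstairs the series is a 5-term polynomial sum; evaluated term by term. Value: -723393/140.

Key step: from the first term -11/4: the two k-th powers (C = -11/4) combine into one argument.
Adjacent-term ratio: r(k) = 2 * (k-4) (k+2) / [(k-5/4) (k+1)] - rational; roots negated = parameters, x = 2, C = -11/4.


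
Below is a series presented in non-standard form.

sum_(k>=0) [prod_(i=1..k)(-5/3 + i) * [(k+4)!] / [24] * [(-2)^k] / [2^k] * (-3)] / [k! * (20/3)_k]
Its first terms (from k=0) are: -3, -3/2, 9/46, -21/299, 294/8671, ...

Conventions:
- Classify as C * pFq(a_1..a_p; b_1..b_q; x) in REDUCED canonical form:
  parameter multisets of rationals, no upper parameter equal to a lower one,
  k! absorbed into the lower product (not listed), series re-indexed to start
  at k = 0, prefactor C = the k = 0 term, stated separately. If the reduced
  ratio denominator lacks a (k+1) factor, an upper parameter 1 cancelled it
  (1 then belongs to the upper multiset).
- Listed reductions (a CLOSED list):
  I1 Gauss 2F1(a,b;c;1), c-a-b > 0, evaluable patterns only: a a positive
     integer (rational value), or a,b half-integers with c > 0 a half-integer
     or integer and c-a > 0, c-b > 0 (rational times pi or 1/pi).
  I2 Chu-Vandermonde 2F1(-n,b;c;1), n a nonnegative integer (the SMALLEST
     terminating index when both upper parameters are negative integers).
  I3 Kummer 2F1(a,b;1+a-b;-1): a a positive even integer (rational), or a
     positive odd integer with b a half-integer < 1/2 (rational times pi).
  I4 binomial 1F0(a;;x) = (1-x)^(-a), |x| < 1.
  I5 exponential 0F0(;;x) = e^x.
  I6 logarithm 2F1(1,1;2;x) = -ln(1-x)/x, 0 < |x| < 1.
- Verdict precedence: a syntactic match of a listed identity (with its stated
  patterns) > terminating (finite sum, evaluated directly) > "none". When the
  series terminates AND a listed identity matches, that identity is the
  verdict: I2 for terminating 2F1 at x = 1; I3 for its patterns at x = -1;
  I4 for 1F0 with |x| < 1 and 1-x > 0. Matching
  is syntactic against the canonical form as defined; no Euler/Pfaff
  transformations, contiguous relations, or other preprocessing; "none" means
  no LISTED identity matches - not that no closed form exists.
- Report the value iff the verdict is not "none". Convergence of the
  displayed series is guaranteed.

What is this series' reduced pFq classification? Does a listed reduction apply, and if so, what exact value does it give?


Prefactor -3, argument -1: 2F1 with upper {-2/3, 5} over lower {20/3}. Verdict: none. No listed pattern accepts 2F1(-2/3, 5; 20/3; -1).

Key step: t_0 being -3, the running product (prefactor -3) telescopes to a rising factorial.
Consecutive-term ratio: r(k) = (-1) * (k-2/3) (k+5) / [(k+20/3) (k+1)] - rational in k. x = (-1); t_0 = -3; negate the roots.


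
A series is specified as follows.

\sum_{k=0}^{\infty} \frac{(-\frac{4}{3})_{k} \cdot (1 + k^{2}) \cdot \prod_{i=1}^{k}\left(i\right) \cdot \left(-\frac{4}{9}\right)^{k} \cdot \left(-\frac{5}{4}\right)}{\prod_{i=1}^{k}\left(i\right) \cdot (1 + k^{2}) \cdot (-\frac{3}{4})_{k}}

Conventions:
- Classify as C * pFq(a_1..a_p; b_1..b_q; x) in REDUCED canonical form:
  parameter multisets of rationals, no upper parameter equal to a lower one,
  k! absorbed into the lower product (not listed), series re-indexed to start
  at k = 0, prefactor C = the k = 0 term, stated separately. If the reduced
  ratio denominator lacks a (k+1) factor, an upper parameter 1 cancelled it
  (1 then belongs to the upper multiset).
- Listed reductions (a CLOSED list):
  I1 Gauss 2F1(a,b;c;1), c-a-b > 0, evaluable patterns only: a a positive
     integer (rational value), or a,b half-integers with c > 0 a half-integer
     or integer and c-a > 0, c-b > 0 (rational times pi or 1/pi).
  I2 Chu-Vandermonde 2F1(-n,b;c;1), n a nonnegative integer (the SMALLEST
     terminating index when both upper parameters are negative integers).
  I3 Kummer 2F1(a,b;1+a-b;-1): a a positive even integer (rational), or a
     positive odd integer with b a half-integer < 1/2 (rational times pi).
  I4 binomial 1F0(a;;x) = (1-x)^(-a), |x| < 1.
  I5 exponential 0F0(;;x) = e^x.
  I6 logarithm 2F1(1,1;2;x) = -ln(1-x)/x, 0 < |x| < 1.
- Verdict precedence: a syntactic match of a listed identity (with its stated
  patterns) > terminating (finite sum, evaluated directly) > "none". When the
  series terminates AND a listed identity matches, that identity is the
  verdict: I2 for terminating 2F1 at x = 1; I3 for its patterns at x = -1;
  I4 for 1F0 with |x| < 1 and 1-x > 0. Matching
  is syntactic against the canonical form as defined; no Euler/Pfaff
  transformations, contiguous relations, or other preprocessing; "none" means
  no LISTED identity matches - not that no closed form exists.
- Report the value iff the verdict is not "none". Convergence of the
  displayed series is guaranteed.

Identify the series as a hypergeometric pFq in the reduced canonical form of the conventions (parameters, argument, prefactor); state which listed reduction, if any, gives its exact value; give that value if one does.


Structural cue: t_0 being -\frac{5}{4}, striking the common factor k^2 + 1 reduces the term (C = -5/4, x = -4/9).
Step ratio: r(k) = -\frac{4}{9} * (k-\frac{4}{3}) (k+1) / [(k-\frac{3}{4}) (k+1)] - poly over poly, x = -\frac{4}{9} from leading terms; C = -\frac{5}{4} at k = 0.

Prefactor -\frac{5}{4}, argument -\frac{4}{9}: 2F1 with upper {-\frac{4}{3}, 1} over lower {-\frac{3}{4}}. Verdict: none. No listed pattern accepts 2F1(-\frac{4}{3}, 1; -\frac{3}{4}; -\frac{4}{9}).


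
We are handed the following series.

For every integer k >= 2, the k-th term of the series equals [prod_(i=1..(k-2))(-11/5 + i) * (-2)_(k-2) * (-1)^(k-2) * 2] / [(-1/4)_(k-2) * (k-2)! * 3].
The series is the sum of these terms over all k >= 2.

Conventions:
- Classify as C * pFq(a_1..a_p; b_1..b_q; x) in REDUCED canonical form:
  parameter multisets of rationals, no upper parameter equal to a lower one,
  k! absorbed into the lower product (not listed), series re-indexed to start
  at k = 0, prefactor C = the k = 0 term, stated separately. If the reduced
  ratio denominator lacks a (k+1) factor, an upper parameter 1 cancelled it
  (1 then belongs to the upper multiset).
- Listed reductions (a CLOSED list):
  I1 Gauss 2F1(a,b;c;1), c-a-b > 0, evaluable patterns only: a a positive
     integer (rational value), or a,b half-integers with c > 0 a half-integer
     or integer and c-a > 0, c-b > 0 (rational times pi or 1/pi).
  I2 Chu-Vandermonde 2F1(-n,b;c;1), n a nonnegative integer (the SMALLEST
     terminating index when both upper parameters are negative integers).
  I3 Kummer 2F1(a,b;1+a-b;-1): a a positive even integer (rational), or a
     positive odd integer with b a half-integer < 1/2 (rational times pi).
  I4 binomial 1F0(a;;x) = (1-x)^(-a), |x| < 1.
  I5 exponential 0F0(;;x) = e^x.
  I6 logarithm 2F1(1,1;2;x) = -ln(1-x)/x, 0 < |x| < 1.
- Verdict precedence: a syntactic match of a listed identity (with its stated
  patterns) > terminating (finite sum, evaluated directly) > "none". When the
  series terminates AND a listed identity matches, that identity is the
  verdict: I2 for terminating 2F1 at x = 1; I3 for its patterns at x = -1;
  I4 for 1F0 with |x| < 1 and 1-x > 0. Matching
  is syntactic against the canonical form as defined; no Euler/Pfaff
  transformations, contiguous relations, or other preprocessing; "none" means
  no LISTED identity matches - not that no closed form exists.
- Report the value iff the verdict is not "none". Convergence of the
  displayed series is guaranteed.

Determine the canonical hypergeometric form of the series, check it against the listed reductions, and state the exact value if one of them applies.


Prefactor 2/3, argument -1: 2F1 with upper {-2, -6/5} over lower {-1/4}. Verdict: terminating - upper -2 stops the sum at k = 2; the 3 terms are added exactly. Sum: 466/75.

Structural cue: t_0 being 2/3, the running product (C = 2/3, x = -1) telescopes to a rising factorial.
Step ratio: r(k) = (-1) * (k-2) (k-6/5) / [(k-1/4) (k+1)] - poly over poly, x = (-1) from leading terms; C = 2/3 at k = 0.


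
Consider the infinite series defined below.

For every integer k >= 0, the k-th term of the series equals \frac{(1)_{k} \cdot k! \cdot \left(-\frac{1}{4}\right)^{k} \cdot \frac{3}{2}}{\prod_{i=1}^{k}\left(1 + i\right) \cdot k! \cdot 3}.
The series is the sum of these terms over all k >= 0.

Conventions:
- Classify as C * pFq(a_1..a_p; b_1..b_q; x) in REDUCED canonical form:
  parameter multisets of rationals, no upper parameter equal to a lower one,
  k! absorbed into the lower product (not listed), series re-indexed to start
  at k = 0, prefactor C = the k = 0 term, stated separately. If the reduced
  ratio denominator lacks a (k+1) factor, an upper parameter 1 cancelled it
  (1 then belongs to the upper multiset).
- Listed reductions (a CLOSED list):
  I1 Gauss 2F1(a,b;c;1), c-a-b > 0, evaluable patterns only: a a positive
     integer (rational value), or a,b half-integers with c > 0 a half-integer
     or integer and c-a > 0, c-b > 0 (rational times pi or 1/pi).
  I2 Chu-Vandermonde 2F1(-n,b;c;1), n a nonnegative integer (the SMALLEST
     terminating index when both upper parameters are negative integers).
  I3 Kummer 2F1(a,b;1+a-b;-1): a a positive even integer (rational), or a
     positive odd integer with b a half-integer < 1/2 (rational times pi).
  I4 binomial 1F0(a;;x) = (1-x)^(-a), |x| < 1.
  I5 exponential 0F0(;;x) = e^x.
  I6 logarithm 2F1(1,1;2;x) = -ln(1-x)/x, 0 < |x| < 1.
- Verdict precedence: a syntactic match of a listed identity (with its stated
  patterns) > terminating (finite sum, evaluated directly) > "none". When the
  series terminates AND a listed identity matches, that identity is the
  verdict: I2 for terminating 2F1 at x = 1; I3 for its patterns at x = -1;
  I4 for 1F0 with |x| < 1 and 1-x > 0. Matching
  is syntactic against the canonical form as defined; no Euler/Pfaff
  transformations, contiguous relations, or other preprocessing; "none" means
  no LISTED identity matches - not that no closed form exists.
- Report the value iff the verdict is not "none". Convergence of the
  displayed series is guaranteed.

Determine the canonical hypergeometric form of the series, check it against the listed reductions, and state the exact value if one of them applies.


Classification (C = \frac{1}{2}): 2F1 with upper {1, 1}, lower {2}, argument x = -\frac{1}{4}. Verdict: the logarithmic series (I6) matches (the logarithm: parameters (1,1;2), x = -\frac{1}{4}). Sum: 2 \cdot \ln\left(\frac{5}{4}\right).

Key observation: x = -\frac{1}{4} and the factorial ratio (C = 1/2, x = -1/4) (k+a-1)!/(a-1)! is a rising factorial (a)_k.
Term ratio: r(k) = -\frac{1}{4} * (k+1) (k+1) / [(k+2) (k+1)] ; factor over Q: parameters, x = -\frac{1}{4}, and C = \frac{1}{2}.


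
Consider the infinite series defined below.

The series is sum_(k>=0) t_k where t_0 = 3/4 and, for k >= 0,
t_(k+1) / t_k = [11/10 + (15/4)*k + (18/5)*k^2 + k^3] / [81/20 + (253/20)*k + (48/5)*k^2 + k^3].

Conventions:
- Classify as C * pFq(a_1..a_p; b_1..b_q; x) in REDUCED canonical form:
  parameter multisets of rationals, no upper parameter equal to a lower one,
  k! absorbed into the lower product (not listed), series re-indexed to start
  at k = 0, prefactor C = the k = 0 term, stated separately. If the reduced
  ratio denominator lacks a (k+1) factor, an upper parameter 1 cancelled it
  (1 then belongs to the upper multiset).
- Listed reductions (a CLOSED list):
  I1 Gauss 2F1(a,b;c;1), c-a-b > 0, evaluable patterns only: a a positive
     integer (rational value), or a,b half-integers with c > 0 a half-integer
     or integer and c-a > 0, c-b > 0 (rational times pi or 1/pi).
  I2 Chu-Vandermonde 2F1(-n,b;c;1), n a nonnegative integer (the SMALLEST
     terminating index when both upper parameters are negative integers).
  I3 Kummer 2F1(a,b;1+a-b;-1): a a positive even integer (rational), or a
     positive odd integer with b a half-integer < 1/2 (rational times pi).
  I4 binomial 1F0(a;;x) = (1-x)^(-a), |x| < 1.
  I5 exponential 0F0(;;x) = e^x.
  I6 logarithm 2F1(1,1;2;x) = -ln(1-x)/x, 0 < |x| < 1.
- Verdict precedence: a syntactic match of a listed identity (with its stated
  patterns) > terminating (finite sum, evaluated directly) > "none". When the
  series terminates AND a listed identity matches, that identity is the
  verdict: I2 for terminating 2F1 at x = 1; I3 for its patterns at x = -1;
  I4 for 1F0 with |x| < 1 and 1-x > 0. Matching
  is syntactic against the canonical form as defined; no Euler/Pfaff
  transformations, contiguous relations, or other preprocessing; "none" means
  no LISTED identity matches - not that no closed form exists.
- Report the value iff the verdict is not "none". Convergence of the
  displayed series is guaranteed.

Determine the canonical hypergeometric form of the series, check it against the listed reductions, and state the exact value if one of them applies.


The tell: t_0 = 3/4 here, and cancel k + 1/2 from the displayed ratio first; then C = 3/4.
Adjacent-term ratio: r(k) = 1 * (k+11/10) (k+2) / [(k+81/10) (k+1)] - rational; roots negated = parameters, x = 1, C = 3/4.

At argument 1: a 2F1 with upper {11/10, 2}, lower {81/10}, scaled by C = 3/4. Verdict: this is the Gauss summation I1 (x = 1: the Gamma ratio telescopes since c-a-b = 5 > 0 and a = 2 in Z>0). Exact value: 4331/4000.


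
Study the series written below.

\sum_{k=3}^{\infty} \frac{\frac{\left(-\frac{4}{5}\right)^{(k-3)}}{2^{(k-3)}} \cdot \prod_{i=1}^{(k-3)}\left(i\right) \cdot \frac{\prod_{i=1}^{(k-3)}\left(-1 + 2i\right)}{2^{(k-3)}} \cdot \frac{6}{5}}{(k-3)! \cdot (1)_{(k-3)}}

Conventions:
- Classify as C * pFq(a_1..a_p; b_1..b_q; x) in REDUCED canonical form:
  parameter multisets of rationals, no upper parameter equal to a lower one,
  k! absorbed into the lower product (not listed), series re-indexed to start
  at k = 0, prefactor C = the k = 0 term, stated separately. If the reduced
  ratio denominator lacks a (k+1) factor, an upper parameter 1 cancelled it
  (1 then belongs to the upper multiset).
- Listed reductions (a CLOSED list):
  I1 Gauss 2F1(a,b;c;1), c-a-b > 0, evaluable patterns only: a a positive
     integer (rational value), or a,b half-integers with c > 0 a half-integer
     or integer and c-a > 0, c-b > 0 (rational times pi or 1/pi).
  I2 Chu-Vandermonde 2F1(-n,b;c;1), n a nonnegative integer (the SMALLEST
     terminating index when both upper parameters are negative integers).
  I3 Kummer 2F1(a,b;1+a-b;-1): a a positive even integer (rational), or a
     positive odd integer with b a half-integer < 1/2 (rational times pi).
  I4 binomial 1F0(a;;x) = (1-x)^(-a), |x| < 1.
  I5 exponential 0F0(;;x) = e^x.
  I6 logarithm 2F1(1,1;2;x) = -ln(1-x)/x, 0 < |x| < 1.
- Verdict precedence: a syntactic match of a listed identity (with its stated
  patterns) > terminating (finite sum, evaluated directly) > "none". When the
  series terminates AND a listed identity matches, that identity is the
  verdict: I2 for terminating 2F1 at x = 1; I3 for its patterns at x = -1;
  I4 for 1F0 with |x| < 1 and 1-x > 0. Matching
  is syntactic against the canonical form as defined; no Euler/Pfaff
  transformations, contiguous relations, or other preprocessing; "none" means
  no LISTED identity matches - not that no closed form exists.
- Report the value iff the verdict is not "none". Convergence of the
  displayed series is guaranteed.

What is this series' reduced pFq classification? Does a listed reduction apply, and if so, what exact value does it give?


Classification (C = \frac{6}{5}): 1F0 with upper {\frac{1}{2}}, lower {-}, argument x = -\frac{2}{5}. Verdict: the binomial series (I4) matches (the 1F0 binomial series: exponent -1/2, x = -\frac{2}{5}). Sum: \frac{6}{5} \cdot \left(\frac{7}{5}\right)^{-\frac{1}{2}}.

The tell: with t_0 = \frac{6}{5}, the odd product 1*3*...*(2k-1) (prefactor 6/5) is 2^k (1/2)_k.
Ratio: r(k) = -\frac{2}{5} * (k+\frac{1}{2}) / [(k+1)] ; factor over Q: parameters, x = -\frac{2}{5}, and C = \frac{6}{5}.


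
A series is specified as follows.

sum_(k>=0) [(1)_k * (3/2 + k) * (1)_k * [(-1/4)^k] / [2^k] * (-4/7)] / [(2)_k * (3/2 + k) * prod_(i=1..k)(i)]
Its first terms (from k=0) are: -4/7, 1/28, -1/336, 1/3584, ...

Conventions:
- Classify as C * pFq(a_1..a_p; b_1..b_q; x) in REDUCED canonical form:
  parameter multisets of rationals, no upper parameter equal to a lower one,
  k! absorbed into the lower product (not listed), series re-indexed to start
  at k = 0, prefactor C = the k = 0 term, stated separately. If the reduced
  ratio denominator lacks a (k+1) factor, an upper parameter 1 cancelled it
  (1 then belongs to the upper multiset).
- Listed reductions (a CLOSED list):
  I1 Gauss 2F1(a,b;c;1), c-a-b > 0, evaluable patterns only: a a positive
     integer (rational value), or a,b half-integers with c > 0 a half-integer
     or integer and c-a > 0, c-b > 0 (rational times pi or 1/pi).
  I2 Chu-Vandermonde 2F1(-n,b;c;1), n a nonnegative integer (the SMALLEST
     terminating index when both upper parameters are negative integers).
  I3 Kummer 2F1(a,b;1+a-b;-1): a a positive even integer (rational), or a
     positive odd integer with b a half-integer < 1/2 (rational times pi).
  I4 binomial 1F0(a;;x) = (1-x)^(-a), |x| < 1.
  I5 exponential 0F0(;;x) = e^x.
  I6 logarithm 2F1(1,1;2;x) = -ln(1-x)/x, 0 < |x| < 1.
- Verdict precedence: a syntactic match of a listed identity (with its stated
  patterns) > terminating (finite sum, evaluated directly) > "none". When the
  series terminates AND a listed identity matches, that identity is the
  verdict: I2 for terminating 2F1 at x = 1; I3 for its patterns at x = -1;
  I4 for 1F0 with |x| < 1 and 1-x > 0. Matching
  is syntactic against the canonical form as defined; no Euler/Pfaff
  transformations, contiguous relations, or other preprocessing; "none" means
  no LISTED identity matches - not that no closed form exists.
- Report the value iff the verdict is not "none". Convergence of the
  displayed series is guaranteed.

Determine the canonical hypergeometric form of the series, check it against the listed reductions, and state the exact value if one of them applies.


Classification (C = -4/7): 2F1 with upper {1, 1}, lower {2}, argument x = -1/8. Verdict: the logarithmic series (I6) matches (the logarithm: parameters (1,1;2), x = -1/8). Value: (-32/7) * ln(9/8).

First insight: t_0 = -4/7 here, and the product of the first k integers (prefactor -4/7) is k!.
Ratio: r(k) = (-1/8) * (k+1) (k+1) / [(k+2) (k+1)] ; factor over Q: parameters, x = (-1/8), and C = -4/7.


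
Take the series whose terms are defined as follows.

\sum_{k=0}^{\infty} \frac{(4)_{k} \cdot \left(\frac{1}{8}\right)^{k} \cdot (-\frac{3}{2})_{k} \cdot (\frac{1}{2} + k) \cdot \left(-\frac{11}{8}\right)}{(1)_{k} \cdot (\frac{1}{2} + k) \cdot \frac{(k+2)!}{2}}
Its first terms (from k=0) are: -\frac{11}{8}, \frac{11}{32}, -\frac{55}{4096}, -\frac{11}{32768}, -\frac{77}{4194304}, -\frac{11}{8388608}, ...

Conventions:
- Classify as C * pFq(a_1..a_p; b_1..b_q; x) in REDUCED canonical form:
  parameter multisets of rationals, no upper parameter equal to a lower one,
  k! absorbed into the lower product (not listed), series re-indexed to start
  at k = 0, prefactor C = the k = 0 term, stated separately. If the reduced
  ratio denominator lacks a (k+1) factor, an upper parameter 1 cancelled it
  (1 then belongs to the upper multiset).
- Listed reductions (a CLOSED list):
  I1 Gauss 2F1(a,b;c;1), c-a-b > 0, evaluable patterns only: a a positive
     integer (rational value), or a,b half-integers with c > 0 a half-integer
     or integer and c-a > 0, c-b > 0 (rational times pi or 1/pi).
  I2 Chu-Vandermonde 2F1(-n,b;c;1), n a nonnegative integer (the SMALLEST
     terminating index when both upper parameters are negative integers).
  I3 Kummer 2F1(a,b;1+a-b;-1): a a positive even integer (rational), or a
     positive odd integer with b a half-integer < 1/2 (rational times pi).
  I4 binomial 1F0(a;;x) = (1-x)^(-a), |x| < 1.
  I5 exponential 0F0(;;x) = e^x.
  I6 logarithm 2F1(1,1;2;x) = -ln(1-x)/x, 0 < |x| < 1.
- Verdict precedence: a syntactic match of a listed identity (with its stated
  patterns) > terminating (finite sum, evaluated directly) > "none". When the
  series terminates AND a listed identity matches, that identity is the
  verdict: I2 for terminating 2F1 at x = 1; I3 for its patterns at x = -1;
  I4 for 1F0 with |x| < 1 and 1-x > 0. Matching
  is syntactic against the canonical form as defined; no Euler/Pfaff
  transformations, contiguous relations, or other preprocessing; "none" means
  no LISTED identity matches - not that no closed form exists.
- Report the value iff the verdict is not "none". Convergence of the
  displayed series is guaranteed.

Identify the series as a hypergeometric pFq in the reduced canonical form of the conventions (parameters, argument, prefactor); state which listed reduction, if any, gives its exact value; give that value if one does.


At argument \frac{1}{8}: a 2F1 with upper {-\frac{3}{2}, 4}, lower {3}, scaled by C = -\frac{11}{8}. Verdict: none - this 2F1 at x = \frac{1}{8} matches no listed pattern, and upper {-\frac{3}{2}, 4} holds no stopper.

Key observation: x = \frac{1}{8} and k + 1/2 divides numerator and denominator alike; prefactor -11/8 after cancelling.
Step ratio: r(k) = \frac{1}{8} * (k-\frac{3}{2}) (k+4) / [(k+3) (k+1)] - poly over poly, x = \frac{1}{8} from leading terms; C = -\frac{11}{8} at k = 0.


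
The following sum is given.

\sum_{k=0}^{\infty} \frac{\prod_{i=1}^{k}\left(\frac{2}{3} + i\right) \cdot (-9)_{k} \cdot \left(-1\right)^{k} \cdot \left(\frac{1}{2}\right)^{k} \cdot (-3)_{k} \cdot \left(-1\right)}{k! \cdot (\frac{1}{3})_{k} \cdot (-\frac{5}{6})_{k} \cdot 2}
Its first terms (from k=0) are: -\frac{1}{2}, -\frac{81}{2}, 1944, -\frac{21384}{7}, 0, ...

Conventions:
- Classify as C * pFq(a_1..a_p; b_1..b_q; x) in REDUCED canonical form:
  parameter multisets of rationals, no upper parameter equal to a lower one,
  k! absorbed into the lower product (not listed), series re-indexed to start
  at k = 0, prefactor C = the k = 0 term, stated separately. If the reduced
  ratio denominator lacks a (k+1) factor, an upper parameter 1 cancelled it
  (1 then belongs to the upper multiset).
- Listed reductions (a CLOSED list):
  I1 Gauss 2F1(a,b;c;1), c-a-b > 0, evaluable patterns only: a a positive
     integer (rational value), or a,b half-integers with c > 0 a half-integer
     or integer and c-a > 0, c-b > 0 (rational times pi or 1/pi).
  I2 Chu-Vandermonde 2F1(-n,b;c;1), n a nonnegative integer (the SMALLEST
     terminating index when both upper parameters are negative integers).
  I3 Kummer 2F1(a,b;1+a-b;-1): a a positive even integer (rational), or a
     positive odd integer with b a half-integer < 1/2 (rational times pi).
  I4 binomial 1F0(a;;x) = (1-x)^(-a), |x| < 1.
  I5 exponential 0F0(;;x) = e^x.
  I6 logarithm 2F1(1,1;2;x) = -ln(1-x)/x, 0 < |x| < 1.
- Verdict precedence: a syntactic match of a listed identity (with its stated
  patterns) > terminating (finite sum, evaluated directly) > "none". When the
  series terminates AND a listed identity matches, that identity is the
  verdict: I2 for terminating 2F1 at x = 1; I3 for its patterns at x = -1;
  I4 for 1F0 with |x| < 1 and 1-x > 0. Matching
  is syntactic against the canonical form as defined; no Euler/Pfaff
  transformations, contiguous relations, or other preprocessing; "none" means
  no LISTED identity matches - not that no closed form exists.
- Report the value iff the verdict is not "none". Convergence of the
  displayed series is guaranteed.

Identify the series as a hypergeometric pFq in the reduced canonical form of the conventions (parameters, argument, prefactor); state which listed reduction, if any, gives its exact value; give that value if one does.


With C = -\frac{1}{2}: the canonical form is 3F2(-9, -3, \frac{5}{3}; -\frac{5}{6}, \frac{1}{3}; -\frac{1}{2}). Verdict: terminating - upper parameter -3 makes this a finite sum (last index 3), evaluated exactly. Sum: -\frac{8063}{7}.

The tell: t_0 = -\frac{1}{2} here, and the constant factors (prefactor -1/2) combine into one prefactor.
Ratio: r(k) = -\frac{1}{2} * (k-9) (k-3) (k+\frac{5}{3}) / [(k-\frac{5}{6}) (k+\frac{1}{3}) (k+1)] - rational in k. x = -\frac{1}{2}; t_0 = -\frac{1}{2}; negate the roots.


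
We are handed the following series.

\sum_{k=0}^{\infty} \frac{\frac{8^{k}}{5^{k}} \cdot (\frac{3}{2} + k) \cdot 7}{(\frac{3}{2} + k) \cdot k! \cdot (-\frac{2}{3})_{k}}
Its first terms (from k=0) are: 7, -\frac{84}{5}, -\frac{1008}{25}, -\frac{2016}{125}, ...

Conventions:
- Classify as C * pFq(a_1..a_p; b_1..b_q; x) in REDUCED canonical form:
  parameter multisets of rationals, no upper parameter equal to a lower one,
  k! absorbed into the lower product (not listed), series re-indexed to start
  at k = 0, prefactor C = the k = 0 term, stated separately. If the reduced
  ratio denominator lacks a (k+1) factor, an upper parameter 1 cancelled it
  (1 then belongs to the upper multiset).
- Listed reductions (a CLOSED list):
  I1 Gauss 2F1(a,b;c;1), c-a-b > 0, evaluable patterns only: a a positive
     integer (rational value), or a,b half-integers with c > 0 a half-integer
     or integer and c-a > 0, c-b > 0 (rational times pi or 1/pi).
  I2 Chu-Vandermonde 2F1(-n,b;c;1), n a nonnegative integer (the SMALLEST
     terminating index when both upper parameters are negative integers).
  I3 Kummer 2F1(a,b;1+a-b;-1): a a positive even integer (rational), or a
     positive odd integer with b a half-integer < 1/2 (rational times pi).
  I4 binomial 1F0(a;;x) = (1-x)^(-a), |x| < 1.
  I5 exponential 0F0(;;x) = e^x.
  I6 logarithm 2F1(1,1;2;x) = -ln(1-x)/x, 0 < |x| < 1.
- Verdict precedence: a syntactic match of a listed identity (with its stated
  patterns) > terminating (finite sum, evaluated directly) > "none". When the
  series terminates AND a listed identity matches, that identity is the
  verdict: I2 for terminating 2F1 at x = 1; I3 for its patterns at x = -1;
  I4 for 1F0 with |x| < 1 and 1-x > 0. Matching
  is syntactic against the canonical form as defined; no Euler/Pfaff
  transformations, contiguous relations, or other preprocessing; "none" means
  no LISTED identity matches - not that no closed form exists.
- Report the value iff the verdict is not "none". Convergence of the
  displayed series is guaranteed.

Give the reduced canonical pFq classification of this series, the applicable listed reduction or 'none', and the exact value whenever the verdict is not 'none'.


The tell: from the first term 7: the two geometric factors (C = 7, x = 8/5) combine into one argument.
Ratio: r(k) = \frac{8}{5} * 1 / [(k-\frac{2}{3}) (k+1)] - rational in k, leading ratio \frac{8}{5}; with t_0 = 7, classification follows.

At argument \frac{8}{5}: a 0F1 with upper {-}, lower {-\frac{2}{3}}, scaled by C = 7. Verdict: none. A 0F1 with upper {-} fits none of I1-I6 at x = \frac{8}{5}; the sum runs forever.


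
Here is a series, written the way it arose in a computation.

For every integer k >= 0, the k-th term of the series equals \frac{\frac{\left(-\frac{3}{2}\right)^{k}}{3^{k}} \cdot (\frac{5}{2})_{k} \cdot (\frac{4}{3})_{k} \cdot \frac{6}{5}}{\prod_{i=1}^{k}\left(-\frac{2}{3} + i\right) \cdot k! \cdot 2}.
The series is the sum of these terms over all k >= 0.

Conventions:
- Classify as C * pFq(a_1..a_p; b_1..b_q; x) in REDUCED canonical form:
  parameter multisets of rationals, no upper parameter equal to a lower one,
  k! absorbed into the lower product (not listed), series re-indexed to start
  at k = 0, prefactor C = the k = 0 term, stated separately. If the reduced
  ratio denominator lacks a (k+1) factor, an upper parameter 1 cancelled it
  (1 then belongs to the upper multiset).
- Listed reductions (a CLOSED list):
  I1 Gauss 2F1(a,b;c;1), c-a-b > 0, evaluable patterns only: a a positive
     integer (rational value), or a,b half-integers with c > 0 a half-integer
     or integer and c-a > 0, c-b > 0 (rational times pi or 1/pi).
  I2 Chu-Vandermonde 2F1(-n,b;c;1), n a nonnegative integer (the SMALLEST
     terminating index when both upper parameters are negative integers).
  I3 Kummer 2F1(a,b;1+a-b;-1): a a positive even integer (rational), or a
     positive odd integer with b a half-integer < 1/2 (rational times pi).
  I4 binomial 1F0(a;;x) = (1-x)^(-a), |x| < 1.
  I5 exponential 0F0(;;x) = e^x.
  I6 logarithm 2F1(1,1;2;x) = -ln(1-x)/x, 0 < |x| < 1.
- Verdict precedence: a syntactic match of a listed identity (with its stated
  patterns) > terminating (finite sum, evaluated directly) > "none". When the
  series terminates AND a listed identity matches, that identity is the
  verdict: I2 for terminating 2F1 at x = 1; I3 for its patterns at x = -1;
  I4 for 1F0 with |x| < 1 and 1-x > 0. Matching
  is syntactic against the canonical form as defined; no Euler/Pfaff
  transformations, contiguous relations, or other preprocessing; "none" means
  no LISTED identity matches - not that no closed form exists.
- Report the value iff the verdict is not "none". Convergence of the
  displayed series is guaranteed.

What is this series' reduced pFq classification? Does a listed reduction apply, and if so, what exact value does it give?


Key observation: from the first term \frac{3}{5}: the lower running product (C = 3/5) is a rising factorial.
Ratio: r(k) = -\frac{1}{2} * (k+\frac{4}{3}) (k+\frac{5}{2}) / [(k+\frac{1}{3}) (k+1)] - poly over poly, x = -\frac{1}{2} from leading terms; C = \frac{3}{5} at k = 0.

With C = \frac{3}{5}: the canonical form is 2F1(\frac{4}{3}, \frac{5}{2}; \frac{1}{3}; -\frac{1}{2}). Verdict: none here - no I1-I6 shape fits x = -\frac{1}{2} with lower {\frac{1}{3}}.


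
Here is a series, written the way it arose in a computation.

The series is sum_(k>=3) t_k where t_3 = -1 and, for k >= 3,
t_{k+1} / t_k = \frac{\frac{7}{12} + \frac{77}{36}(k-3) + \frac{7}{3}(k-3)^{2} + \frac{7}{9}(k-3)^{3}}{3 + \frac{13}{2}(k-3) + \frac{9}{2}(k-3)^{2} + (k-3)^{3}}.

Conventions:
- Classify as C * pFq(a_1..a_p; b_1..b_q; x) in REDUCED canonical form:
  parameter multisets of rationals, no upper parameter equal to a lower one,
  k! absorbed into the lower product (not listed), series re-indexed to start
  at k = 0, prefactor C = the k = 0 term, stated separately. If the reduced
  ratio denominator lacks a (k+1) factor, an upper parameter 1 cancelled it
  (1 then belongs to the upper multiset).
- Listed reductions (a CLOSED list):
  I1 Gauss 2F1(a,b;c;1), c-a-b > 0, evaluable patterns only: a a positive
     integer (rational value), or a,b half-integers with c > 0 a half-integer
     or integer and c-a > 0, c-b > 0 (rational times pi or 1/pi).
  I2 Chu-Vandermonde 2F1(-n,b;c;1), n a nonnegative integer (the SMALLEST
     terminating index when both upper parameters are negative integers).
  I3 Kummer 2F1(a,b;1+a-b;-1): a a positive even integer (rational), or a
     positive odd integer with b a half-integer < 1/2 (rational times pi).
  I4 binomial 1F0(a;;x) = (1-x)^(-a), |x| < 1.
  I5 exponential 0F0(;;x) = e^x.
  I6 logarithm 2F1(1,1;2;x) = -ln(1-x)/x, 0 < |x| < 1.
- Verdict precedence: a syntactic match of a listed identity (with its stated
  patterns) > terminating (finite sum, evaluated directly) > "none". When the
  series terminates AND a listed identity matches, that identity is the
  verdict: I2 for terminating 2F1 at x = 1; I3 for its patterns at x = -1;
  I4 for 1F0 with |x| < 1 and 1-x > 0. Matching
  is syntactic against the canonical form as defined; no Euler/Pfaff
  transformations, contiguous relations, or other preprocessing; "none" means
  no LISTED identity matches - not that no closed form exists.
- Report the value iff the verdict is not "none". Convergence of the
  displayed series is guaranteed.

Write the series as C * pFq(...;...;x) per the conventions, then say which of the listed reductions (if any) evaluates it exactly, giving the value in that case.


Canonical form: C = -1 times 2F1 with upper {\frac{1}{2}, 1}, lower {2}, x = \frac{7}{9}. Verdict: no listed reduction: x = \frac{7}{9} and upper {\frac{1}{2}, 1} fail every I1-I6 pattern.

Key step: t_0 = -1 here, and factor the ratio over Q (C = -1): negated roots = parameters.
Step ratio: r(k) = \frac{7}{9} * (k+\frac{1}{2}) (k+1) / [(k+2) (k+1)] - poly over poly, x = \frac{7}{9} from leading terms; C = -1 at k = 0.


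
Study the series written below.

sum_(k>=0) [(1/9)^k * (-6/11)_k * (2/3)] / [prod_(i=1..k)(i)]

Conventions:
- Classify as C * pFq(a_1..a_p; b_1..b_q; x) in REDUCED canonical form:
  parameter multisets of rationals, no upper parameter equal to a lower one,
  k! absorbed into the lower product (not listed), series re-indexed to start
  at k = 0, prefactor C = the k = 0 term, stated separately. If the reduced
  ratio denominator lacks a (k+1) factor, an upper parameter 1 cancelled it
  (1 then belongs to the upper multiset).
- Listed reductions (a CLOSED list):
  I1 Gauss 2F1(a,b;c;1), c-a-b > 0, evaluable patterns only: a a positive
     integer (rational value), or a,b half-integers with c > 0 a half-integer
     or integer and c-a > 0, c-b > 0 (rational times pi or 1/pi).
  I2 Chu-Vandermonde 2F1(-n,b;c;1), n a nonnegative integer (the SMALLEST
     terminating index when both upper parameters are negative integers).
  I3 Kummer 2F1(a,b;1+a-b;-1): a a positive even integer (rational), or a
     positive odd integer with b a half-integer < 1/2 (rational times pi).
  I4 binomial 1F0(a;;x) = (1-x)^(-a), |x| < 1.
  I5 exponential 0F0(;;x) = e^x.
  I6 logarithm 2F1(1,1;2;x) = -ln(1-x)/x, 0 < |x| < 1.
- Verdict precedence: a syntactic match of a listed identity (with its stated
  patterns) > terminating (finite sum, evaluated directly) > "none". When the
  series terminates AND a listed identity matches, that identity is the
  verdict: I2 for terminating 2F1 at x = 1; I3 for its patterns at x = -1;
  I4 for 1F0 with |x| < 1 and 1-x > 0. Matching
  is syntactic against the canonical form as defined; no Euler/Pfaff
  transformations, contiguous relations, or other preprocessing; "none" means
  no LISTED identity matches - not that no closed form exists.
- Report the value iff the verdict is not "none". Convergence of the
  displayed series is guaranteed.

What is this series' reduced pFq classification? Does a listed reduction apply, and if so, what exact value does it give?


Key observation: from the first term 2/3: the product of the first k integers (C = 2/3, x = 1/9) is k!.
Consecutive-term ratio: r(k) = (1/9) * (k-6/11) / [(k+1)] ; factor over Q: parameters, x = (1/9), and C = 2/3.

Classification (C = 2/3): 1F0 with upper {-6/11}, lower {-}, argument x = 1/9. Verdict at x = 1/9: binomial (I4) matches (the 1F0 binomial series: exponent 6/11, x = 1/9). Exact value: (2/3) * (8/9)^(6/11).


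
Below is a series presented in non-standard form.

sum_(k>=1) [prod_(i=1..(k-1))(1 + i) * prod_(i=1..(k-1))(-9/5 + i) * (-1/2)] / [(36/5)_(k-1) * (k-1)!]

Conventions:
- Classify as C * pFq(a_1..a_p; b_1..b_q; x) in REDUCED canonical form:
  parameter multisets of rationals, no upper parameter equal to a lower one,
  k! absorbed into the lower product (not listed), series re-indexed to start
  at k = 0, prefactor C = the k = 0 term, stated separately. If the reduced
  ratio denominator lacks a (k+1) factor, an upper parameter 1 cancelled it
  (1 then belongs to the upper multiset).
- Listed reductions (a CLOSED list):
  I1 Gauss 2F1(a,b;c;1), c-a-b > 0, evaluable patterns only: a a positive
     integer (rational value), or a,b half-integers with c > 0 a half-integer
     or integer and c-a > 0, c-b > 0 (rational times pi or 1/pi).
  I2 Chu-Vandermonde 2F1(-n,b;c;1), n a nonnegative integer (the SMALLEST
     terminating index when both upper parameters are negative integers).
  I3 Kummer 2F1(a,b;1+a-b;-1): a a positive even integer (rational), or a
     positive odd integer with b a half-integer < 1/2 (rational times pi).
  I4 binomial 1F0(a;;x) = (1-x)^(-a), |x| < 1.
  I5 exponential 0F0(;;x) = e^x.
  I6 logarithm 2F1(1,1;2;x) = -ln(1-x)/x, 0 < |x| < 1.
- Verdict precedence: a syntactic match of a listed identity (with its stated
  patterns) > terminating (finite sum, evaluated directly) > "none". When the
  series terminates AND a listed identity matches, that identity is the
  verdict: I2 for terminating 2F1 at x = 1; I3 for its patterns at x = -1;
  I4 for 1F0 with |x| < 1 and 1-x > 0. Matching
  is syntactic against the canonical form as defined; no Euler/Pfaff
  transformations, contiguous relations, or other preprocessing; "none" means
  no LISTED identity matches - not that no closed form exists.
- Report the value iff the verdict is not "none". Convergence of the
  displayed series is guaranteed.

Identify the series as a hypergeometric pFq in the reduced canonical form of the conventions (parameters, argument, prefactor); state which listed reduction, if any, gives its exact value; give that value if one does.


x = 1 here; the reduced form reads 2F1, upper {-4/5, 2}, lower {36/5}, C = -1/2. Verdict at x = 1: Gauss (I1, integer-parameter pattern) matches (x = 1: the Gamma ratio telescopes since c-a-b = 6 > 0 and a = 2 in Z>0). Hence: -403/1050.

Structural cue: t_0 being -1/2, the running product (C = -1/2) telescopes to a rising factorial.
Consecutive-term ratio: r(k) = 1 * (k-4/5) (k+2) / [(k+36/5) (k+1)] - rational in k, leading ratio 1; with t_0 = -1/2, classification follows.
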